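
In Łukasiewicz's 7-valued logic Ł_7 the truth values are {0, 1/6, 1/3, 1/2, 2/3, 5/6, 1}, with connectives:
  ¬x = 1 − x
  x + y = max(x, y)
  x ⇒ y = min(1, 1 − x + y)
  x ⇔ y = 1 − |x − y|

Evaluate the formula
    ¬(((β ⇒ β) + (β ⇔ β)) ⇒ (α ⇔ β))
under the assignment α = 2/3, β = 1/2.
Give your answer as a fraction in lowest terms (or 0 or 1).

1/6

β ⇒ β = 1/2 ⇒ 1/2 = 1
β ⇔ β = 1/2 ⇔ 1/2 = 1
(β ⇒ β) + (β ⇔ β) = 1 + 1 = 1
α ⇔ β = 2/3 ⇔ 1/2 = 5/6
((β ⇒ β) + (β ⇔ β)) ⇒ (α ⇔ β) = 1 ⇒ 5/6 = 5/6
¬(((β ⇒ β) + (β ⇔ β)) ⇒ (α ⇔ β)) = ¬5/6 = 1/6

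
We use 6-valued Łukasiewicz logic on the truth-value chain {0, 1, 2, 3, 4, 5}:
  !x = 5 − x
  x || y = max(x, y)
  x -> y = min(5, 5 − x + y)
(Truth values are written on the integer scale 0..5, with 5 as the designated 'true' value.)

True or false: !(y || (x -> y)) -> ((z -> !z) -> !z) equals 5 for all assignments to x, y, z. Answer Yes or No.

No

Counterexample: take x = 4, y = 0, z = 2.
x -> y = 4 -> 0 = 1
y || (x -> y) = 0 || 1 = 1
!(y || (x -> y)) = !1 = 4
!z = !2 = 3
z -> !z = 2 -> 3 = 5
!z = !2 = 3
(z -> !z) -> !z = 5 -> 3 = 3
!(y || (x -> y)) -> ((z -> !z) -> !z) = 4 -> 3 = 4
This gives 4 ≠ 5.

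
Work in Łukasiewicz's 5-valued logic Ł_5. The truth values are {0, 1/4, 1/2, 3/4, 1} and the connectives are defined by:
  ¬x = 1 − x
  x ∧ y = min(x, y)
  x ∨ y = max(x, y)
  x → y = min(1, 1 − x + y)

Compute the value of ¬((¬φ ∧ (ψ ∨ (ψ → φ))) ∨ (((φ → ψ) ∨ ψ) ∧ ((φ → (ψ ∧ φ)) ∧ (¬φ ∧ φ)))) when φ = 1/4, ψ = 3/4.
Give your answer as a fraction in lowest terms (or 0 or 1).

¬φ = ¬1/4 = 3/4
ψ → φ = 3/4 → 1/4 = 1/2
ψ ∨ (ψ → φ) = 3/4 ∨ 1/2 = 3/4
¬φ ∧ (ψ ∨ (ψ → φ)) = 3/4 ∧ 3/4 = 3/4
φ → ψ = 1/4 → 3/4 = 1
(φ → ψ) ∨ ψ = 1 ∨ 3/4 = 1
ψ ∧ φ = 3/4 ∧ 1/4 = 1/4
φ → (ψ ∧ φ) = 1/4 → 1/4 = 1
¬φ = ¬1/4 = 3/4
¬φ ∧ φ = 3/4 ∧ 1/4 = 1/4
(φ → (ψ ∧ φ)) ∧ (¬φ ∧ φ) = 1 ∧ 1/4 = 1/4
((φ → ψ) ∨ ψ) ∧ ((φ → (ψ ∧ φ)) ∧ (¬φ ∧ φ)) = 1 ∧ 1/4 = 1/4
(¬φ ∧ (ψ ∨ (ψ → φ))) ∨ (((φ → ψ) ∨ ψ) ∧ ((φ → (ψ ∧ φ)) ∧ (¬φ ∧ φ))) = 3/4 ∨ 1/4 = 3/4
¬((¬φ ∧ (ψ ∨ (ψ → φ))) ∨ (((φ → ψ) ∨ ψ) ∧ ((φ → (ψ ∧ φ)) ∧ (¬φ ∧ φ)))) = ¬3/4 = 1/4

1/4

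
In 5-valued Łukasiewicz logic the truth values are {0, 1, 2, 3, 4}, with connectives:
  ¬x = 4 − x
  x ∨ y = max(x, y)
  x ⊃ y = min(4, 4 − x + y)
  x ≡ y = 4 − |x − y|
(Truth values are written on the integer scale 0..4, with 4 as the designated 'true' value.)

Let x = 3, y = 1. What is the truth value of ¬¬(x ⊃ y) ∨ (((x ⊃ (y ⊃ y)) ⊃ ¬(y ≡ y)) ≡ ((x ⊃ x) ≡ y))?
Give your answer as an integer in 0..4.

x ⊃ y = 3 ⊃ 1 = 2
¬(x ⊃ y) = ¬2 = 2
¬¬(x ⊃ y) = ¬2 = 2
y ⊃ y = 1 ⊃ 1 = 4
x ⊃ (y ⊃ y) = 3 ⊃ 4 = 4
y ≡ y = 1 ≡ 1 = 4
¬(y ≡ y) = ¬4 = 0
(x ⊃ (y ⊃ y)) ⊃ ¬(y ≡ y) = 4 ⊃ 0 = 0
x ⊃ x = 3 ⊃ 3 = 4
(x ⊃ x) ≡ y = 4 ≡ 1 = 1
((x ⊃ (y ⊃ y)) ⊃ ¬(y ≡ y)) ≡ ((x ⊃ x) ≡ y) = 0 ≡ 1 = 3
¬¬(x ⊃ y) ∨ (((x ⊃ (y ⊃ y)) ⊃ ¬(y ≡ y)) ≡ ((x ⊃ x) ≡ y)) = 2 ∨ 3 = 3

3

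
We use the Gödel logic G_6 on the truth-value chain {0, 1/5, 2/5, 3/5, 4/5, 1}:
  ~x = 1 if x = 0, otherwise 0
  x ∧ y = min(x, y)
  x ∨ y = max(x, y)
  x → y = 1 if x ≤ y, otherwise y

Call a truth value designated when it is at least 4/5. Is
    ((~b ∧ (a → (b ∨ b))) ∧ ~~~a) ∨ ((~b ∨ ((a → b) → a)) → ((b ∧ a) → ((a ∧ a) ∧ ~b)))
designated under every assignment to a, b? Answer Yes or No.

No

Counterexample: take a = 1/5, b = 1/5.
~b = ~1/5 = 0
b ∨ b = 1/5 ∨ 1/5 = 1/5
a → (b ∨ b) = 1/5 → 1/5 = 1
~b ∧ (a → (b ∨ b)) = 0 ∧ 1 = 0
~a = ~1/5 = 0
~~a = ~0 = 1
~~~a = ~1 = 0
(~b ∧ (a → (b ∨ b))) ∧ ~~~a = 0 ∧ 0 = 0
~b = ~1/5 = 0
a → b = 1/5 → 1/5 = 1
(a → b) → a = 1 → 1/5 = 1/5
~b ∨ ((a → b) → a) = 0 ∨ 1/5 = 1/5
b ∧ a = 1/5 ∧ 1/5 = 1/5
a ∧ a = 1/5 ∧ 1/5 = 1/5
~b = ~1/5 = 0
(a ∧ a) ∧ ~b = 1/5 ∧ 0 = 0
(b ∧ a) → ((a ∧ a) ∧ ~b) = 1/5 → 0 = 0
(~b ∨ ((a → b) → a)) → ((b ∧ a) → ((a ∧ a) ∧ ~b)) = 1/5 → 0 = 0
((~b ∧ (a → (b ∨ b))) ∧ ~~~a) ∨ ((~b ∨ ((a → b) → a)) → ((b ∧ a) → ((a ∧ a) ∧ ~b))) = 0 ∨ 0 = 0
This gives 0, which is below 4/5.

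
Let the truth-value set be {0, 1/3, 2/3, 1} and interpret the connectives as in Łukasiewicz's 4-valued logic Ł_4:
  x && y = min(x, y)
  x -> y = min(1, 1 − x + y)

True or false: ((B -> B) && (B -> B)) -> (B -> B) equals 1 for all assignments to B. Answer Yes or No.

B = 0 ↦ 1
B = 1/3 ↦ 1
B = 2/3 ↦ 1
B = 1 ↦ 1
Every assignment gives a value ≥ 1.

Yes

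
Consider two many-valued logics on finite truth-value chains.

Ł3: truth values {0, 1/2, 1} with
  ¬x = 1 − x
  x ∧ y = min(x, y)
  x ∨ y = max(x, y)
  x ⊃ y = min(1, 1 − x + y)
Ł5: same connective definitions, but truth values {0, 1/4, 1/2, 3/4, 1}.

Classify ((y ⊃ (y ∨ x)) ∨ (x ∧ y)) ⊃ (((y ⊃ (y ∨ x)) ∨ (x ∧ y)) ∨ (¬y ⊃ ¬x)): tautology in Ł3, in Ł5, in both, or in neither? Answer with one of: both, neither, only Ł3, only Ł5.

In Ł3: every assignment gives 1 — tautology.
In Ł5: every assignment gives 1 — tautology.

both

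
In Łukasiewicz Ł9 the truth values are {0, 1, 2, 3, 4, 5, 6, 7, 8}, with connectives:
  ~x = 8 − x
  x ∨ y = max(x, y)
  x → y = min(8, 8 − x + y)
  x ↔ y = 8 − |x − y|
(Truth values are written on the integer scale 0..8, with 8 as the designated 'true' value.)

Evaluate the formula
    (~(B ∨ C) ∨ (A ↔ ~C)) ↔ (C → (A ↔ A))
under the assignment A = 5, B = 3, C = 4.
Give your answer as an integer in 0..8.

7

B ∨ C = 3 ∨ 4 = 4
~(B ∨ C) = ~4 = 4
~C = ~4 = 4
A ↔ ~C = 5 ↔ 4 = 7
~(B ∨ C) ∨ (A ↔ ~C) = 4 ∨ 7 = 7
A ↔ A = 5 ↔ 5 = 8
C → (A ↔ A) = 4 → 8 = 8
(~(B ∨ C) ∨ (A ↔ ~C)) ↔ (C → (A ↔ A)) = 7 ↔ 8 = 7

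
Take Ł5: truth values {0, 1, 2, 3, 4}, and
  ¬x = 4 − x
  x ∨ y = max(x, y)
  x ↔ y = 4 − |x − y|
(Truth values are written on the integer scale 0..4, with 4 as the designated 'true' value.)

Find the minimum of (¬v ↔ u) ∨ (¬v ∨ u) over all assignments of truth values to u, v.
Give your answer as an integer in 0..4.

Take u = 0, v = 2:
¬v = ¬2 = 2
¬v ↔ u = 2 ↔ 0 = 2
¬v = ¬2 = 2
¬v ∨ u = 2 ∨ 0 = 2
(¬v ↔ u) ∨ (¬v ∨ u) = 2 ∨ 2 = 2
No assignment yields a value below 2, so this is the minimum.

2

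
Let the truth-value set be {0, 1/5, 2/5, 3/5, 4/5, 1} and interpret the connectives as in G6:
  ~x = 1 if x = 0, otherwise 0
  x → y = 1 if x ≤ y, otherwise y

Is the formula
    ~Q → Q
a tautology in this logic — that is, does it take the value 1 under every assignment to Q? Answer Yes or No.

No

Counterexample: take Q = 0.
~Q = ~0 = 1
~Q → Q = 1 → 0 = 0
This gives 0 ≠ 1.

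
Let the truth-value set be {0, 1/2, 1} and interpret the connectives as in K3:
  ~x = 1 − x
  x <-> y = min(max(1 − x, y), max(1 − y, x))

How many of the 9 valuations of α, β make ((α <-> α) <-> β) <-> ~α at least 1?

α = 0, β = 0 ↦ 0  <
α = 0, β = 1/2 ↦ 1/2  <
α = 0, β = 1 ↦ 1  ≥
α = 1/2, β = 0 ↦ 1/2  <
α = 1/2, β = 1/2 ↦ 1/2  <
α = 1/2, β = 1 ↦ 1/2  <
α = 1, β = 0 ↦ 1  ≥
α = 1, β = 1/2 ↦ 1/2  <
α = 1, β = 1 ↦ 0  <
So 2 of the 9 assignments meet the threshold.

2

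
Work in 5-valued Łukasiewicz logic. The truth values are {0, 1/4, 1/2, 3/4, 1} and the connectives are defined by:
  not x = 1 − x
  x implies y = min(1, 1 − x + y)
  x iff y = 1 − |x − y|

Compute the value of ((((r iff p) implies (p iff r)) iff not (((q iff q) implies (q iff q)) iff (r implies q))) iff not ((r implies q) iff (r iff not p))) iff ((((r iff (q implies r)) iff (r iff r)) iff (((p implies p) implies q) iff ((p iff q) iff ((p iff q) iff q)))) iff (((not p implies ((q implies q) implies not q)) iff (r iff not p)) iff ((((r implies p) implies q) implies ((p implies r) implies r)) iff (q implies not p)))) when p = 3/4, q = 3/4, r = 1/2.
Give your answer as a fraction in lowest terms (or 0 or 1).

3/4

r iff p = 1/2 iff 3/4 = 3/4
p iff r = 3/4 iff 1/2 = 3/4
(r iff p) implies (p iff r) = 3/4 implies 3/4 = 1
q iff q = 3/4 iff 3/4 = 1
q iff q = 3/4 iff 3/4 = 1
(q iff q) implies (q iff q) = 1 implies 1 = 1
r implies q = 1/2 implies 3/4 = 1
((q iff q) implies (q iff q)) iff (r implies q) = 1 iff 1 = 1
not (((q iff q) implies (q iff q)) iff (r implies q)) = not 1 = 0
((r iff p) implies (p iff r)) iff not (((q iff q) implies (q iff q)) iff (r implies q)) = 1 iff 0 = 0
r implies q = 1/2 implies 3/4 = 1
not p = not 3/4 = 1/4
r iff not p = 1/2 iff 1/4 = 3/4
(r implies q) iff (r iff not p) = 1 iff 3/4 = 3/4
not ((r implies q) iff (r iff not p)) = not 3/4 = 1/4
(((r iff p) implies (p iff r)) iff not (((q iff q) implies (q iff q)) iff (r implies q))) iff not ((r implies q) iff (r iff not p)) = 0 iff 1/4 = 3/4
q implies r = 3/4 implies 1/2 = 3/4
r iff (q implies r) = 1/2 iff 3/4 = 3/4
r iff r = 1/2 iff 1/2 = 1
(r iff (q implies r)) iff (r iff r) = 3/4 iff 1 = 3/4
p implies p = 3/4 implies 3/4 = 1
(p implies p) implies q = 1 implies 3/4 = 3/4
p iff q = 3/4 iff 3/4 = 1
p iff q = 3/4 iff 3/4 = 1
(p iff q) iff q = 1 iff 3/4 = 3/4
(p iff q) iff ((p iff q) iff q) = 1 iff 3/4 = 3/4
((p implies p) implies q) iff ((p iff q) iff ((p iff q) iff q)) = 3/4 iff 3/4 = 1
((r iff (q implies r)) iff (r iff r)) iff (((p implies p) implies q) iff ((p iff q) iff ((p iff q) iff q))) = 3/4 iff 1 = 3/4
not p = not 3/4 = 1/4
q implies q = 3/4 implies 3/4 = 1
not q = not 3/4 = 1/4
(q implies q) implies not q = 1 implies 1/4 = 1/4
not p implies ((q implies q) implies not q) = 1/4 implies 1/4 = 1
not p = not 3/4 = 1/4
r iff not p = 1/2 iff 1/4 = 3/4
(not p implies ((q implies q) implies not q)) iff (r iff not p) = 1 iff 3/4 = 3/4
r implies p = 1/2 implies 3/4 = 1
(r implies p) implies q = 1 implies 3/4 = 3/4
p implies r = 3/4 implies 1/2 = 3/4
(p implies r) implies r = 3/4 implies 1/2 = 3/4
((r implies p) implies q) implies ((p implies r) implies r) = 3/4 implies 3/4 = 1
not p = not 3/4 = 1/4
q implies not p = 3/4 implies 1/4 = 1/2
(((r implies p) implies q) implies ((p implies r) implies r)) iff (q implies not p) = 1 iff 1/2 = 1/2
((not p implies ((q implies q) implies not q)) iff (r iff not p)) iff ((((r implies p) implies q) implies ((p implies r) implies r)) iff (q implies not p)) = 3/4 iff 1/2 = 3/4
(((r iff (q implies r)) iff (r iff r)) iff (((p implies p) implies q) iff ((p iff q) iff ((p iff q) iff q)))) iff (((not p implies ((q implies q) implies not q)) iff (r iff not p)) iff ((((r implies p) implies q) implies ((p implies r) implies r)) iff (q implies not p))) = 3/4 iff 3/4 = 1
((((r iff p) implies (p iff r)) iff not (((q iff q) implies (q iff q)) iff (r implies q))) iff not ((r implies q) iff (r iff not p))) iff ((((r iff (q implies r)) iff (r iff r)) iff (((p implies p) implies q) iff ((p iff q) iff ((p iff q) iff q)))) iff (((not p implies ((q implies q) implies not q)) iff (r iff not p)) iff ((((r implies p) implies q) implies ((p implies r) implies r)) iff (q implies not p)))) = 3/4 iff 1 = 3/4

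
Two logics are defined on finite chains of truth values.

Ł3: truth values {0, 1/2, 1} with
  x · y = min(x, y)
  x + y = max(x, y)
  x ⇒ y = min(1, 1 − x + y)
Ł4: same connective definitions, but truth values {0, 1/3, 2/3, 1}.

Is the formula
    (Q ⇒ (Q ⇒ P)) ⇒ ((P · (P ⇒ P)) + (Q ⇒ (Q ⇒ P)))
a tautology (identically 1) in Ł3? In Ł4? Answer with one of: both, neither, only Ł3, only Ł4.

In Ł3: every assignment gives 1 — tautology.
In Ł4: every assignment gives 1 — tautology.

both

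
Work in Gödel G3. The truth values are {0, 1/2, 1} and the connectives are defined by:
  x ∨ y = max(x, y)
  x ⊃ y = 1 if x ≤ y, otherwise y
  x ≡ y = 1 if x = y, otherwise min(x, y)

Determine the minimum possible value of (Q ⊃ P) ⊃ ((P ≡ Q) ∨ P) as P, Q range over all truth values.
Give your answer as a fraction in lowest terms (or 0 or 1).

Take P = 1/2, Q = 0:
Q ⊃ P = 0 ⊃ 1/2 = 1
P ≡ Q = 1/2 ≡ 0 = 0
(P ≡ Q) ∨ P = 0 ∨ 1/2 = 1/2
(Q ⊃ P) ⊃ ((P ≡ Q) ∨ P) = 1 ⊃ 1/2 = 1/2
No assignment yields a value below 1/2, so this is the minimum.

1/2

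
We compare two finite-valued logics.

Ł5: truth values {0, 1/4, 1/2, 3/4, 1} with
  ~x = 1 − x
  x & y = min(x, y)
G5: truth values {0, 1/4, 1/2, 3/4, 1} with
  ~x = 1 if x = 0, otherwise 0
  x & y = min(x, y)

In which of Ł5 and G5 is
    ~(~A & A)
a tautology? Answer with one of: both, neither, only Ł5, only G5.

In Ł5: at A = 1/4 the value is 3/4 — not a tautology.
In G5: every assignment gives 1 — tautology.

only G5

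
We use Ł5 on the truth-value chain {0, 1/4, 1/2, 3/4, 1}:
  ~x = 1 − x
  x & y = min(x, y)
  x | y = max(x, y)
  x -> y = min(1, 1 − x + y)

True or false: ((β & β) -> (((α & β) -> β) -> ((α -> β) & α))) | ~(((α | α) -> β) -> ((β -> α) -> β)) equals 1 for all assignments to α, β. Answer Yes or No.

No

Counterexample: take α = 0, β = 1/4.
β & β = 1/4 & 1/4 = 1/4
α & β = 0 & 1/4 = 0
(α & β) -> β = 0 -> 1/4 = 1
α -> β = 0 -> 1/4 = 1
(α -> β) & α = 1 & 0 = 0
((α & β) -> β) -> ((α -> β) & α) = 1 -> 0 = 0
(β & β) -> (((α & β) -> β) -> ((α -> β) & α)) = 1/4 -> 0 = 3/4
α | α = 0 | 0 = 0
(α | α) -> β = 0 -> 1/4 = 1
β -> α = 1/4 -> 0 = 3/4
(β -> α) -> β = 3/4 -> 1/4 = 1/2
((α | α) -> β) -> ((β -> α) -> β) = 1 -> 1/2 = 1/2
~(((α | α) -> β) -> ((β -> α) -> β)) = ~1/2 = 1/2
((β & β) -> (((α & β) -> β) -> ((α -> β) & α))) | ~(((α | α) -> β) -> ((β -> α) -> β)) = 3/4 | 1/2 = 3/4
This gives 3/4 ≠ 1.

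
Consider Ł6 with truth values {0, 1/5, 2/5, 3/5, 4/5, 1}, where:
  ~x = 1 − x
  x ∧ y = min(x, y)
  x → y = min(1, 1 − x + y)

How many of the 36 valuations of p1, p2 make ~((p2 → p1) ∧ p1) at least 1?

6

value 1: 6 assignments (counts)
value 4/5: 6 assignments
value 3/5: 6 assignments
value 2/5: 6 assignments
value 1/5: 6 assignments
value 0: 6 assignments
So 6 of the 36 assignments meet the threshold.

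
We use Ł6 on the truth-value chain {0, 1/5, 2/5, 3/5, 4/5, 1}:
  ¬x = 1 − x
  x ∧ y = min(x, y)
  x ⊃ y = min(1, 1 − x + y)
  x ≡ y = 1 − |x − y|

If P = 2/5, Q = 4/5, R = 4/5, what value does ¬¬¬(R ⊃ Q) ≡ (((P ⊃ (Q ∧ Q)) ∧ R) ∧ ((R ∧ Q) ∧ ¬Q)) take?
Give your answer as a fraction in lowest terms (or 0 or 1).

4/5

R ⊃ Q = 4/5 ⊃ 4/5 = 1
¬(R ⊃ Q) = ¬1 = 0
¬¬(R ⊃ Q) = ¬0 = 1
¬¬¬(R ⊃ Q) = ¬1 = 0
Q ∧ Q = 4/5 ∧ 4/5 = 4/5
P ⊃ (Q ∧ Q) = 2/5 ⊃ 4/5 = 1
(P ⊃ (Q ∧ Q)) ∧ R = 1 ∧ 4/5 = 4/5
R ∧ Q = 4/5 ∧ 4/5 = 4/5
¬Q = ¬4/5 = 1/5
(R ∧ Q) ∧ ¬Q = 4/5 ∧ 1/5 = 1/5
((P ⊃ (Q ∧ Q)) ∧ R) ∧ ((R ∧ Q) ∧ ¬Q) = 4/5 ∧ 1/5 = 1/5
¬¬¬(R ⊃ Q) ≡ (((P ⊃ (Q ∧ Q)) ∧ R) ∧ ((R ∧ Q) ∧ ¬Q)) = 0 ≡ 1/5 = 4/5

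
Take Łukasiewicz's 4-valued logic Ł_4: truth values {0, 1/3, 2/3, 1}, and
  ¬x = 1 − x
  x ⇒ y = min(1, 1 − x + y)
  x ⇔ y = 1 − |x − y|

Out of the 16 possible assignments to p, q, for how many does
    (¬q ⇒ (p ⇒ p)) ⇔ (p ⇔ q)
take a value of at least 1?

p = 0, q = 0 ↦ 1  ≥
p = 0, q = 1/3 ↦ 2/3  <
p = 0, q = 2/3 ↦ 1/3  <
p = 0, q = 1 ↦ 0  <
p = 1/3, q = 0 ↦ 2/3  <
p = 1/3, q = 1/3 ↦ 1  ≥
p = 1/3, q = 2/3 ↦ 2/3  <
p = 1/3, q = 1 ↦ 1/3  <
p = 2/3, q = 0 ↦ 1/3  <
p = 2/3, q = 1/3 ↦ 2/3  <
p = 2/3, q = 2/3 ↦ 1  ≥
p = 2/3, q = 1 ↦ 2/3  <
p = 1, q = 0 ↦ 0  <
p = 1, q = 1/3 ↦ 1/3  <
p = 1, q = 2/3 ↦ 2/3  <
p = 1, q = 1 ↦ 1  ≥
So 4 of the 16 assignments meet the threshold.

4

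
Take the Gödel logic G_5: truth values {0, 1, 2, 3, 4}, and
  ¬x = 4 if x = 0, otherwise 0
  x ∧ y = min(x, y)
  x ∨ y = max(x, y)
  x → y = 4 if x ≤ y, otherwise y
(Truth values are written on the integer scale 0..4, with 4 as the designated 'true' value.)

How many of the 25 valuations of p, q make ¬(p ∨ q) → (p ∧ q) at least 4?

value 4: 24 assignments (counts)
value 0: 1 assignment
So 24 of the 25 assignments meet the threshold.

24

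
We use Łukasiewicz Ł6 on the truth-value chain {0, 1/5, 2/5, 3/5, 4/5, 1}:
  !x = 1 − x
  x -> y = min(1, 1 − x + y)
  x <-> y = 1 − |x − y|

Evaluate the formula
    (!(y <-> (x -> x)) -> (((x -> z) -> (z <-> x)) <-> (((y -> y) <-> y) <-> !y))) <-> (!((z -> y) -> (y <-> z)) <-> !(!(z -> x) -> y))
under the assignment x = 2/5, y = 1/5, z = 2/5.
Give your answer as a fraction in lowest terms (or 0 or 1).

3/5

x -> x = 2/5 -> 2/5 = 1
y <-> (x -> x) = 1/5 <-> 1 = 1/5
!(y <-> (x -> x)) = !1/5 = 4/5
x -> z = 2/5 -> 2/5 = 1
z <-> x = 2/5 <-> 2/5 = 1
(x -> z) -> (z <-> x) = 1 -> 1 = 1
y -> y = 1/5 -> 1/5 = 1
(y -> y) <-> y = 1 <-> 1/5 = 1/5
!y = !1/5 = 4/5
((y -> y) <-> y) <-> !y = 1/5 <-> 4/5 = 2/5
((x -> z) -> (z <-> x)) <-> (((y -> y) <-> y) <-> !y) = 1 <-> 2/5 = 2/5
!(y <-> (x -> x)) -> (((x -> z) -> (z <-> x)) <-> (((y -> y) <-> y) <-> !y)) = 4/5 -> 2/5 = 3/5
z -> y = 2/5 -> 1/5 = 4/5
y <-> z = 1/5 <-> 2/5 = 4/5
(z -> y) -> (y <-> z) = 4/5 -> 4/5 = 1
!((z -> y) -> (y <-> z)) = !1 = 0
z -> x = 2/5 -> 2/5 = 1
!(z -> x) = !1 = 0
!(z -> x) -> y = 0 -> 1/5 = 1
!(!(z -> x) -> y) = !1 = 0
!((z -> y) -> (y <-> z)) <-> !(!(z -> x) -> y) = 0 <-> 0 = 1
(!(y <-> (x -> x)) -> (((x -> z) -> (z <-> x)) <-> (((y -> y) <-> y) <-> !y))) <-> (!((z -> y) -> (y <-> z)) <-> !(!(z -> x) -> y)) = 3/5 <-> 1 = 3/5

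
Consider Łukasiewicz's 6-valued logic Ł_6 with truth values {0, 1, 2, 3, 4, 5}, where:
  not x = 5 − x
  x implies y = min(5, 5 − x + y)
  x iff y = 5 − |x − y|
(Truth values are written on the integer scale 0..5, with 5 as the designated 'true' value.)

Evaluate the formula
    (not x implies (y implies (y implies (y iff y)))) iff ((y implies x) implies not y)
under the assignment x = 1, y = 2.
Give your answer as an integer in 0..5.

not x = not 1 = 4
y iff y = 2 iff 2 = 5
y implies (y iff y) = 2 implies 5 = 5
y implies (y implies (y iff y)) = 2 implies 5 = 5
not x implies (y implies (y implies (y iff y))) = 4 implies 5 = 5
y implies x = 2 implies 1 = 4
not y = not 2 = 3
(y implies x) implies not y = 4 implies 3 = 4
(not x implies (y implies (y implies (y iff y)))) iff ((y implies x) implies not y) = 5 iff 4 = 4

4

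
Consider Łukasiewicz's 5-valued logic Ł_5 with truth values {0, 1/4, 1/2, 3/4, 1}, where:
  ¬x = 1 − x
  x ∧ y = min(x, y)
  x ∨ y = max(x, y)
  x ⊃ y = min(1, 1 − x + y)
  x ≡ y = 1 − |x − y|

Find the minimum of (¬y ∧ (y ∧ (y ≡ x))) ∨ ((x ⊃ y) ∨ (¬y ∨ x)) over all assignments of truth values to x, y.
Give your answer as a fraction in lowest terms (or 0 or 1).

3/4

Take x = 1/2, y = 1/4:
¬y = ¬1/4 = 3/4
y ≡ x = 1/4 ≡ 1/2 = 3/4
y ∧ (y ≡ x) = 1/4 ∧ 3/4 = 1/4
¬y ∧ (y ∧ (y ≡ x)) = 3/4 ∧ 1/4 = 1/4
x ⊃ y = 1/2 ⊃ 1/4 = 3/4
¬y = ¬1/4 = 3/4
¬y ∨ x = 3/4 ∨ 1/2 = 3/4
(x ⊃ y) ∨ (¬y ∨ x) = 3/4 ∨ 3/4 = 3/4
(¬y ∧ (y ∧ (y ≡ x))) ∨ ((x ⊃ y) ∨ (¬y ∨ x)) = 1/4 ∨ 3/4 = 3/4
No assignment yields a value below 3/4, so this is the minimum.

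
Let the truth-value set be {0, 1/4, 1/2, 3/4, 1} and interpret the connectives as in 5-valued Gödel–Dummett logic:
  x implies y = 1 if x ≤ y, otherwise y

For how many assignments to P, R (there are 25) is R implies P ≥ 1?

value 1: 15 assignments (counts)
value 3/4: 1 assignment
value 1/2: 2 assignments
value 1/4: 3 assignments
value 0: 4 assignments
So 15 of the 25 assignments meet the threshold.

15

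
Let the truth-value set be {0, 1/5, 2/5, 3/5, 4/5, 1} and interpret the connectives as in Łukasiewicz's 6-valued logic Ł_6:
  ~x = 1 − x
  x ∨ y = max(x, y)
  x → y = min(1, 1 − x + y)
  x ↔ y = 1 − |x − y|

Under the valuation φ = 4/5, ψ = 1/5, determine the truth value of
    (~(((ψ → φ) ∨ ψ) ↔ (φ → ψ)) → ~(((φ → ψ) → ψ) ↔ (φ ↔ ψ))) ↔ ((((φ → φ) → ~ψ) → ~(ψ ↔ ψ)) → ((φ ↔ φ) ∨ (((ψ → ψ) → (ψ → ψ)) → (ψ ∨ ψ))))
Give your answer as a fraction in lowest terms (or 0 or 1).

ψ → φ = 1/5 → 4/5 = 1
(ψ → φ) ∨ ψ = 1 ∨ 1/5 = 1
φ → ψ = 4/5 → 1/5 = 2/5
((ψ → φ) ∨ ψ) ↔ (φ → ψ) = 1 ↔ 2/5 = 2/5
~(((ψ → φ) ∨ ψ) ↔ (φ → ψ)) = ~2/5 = 3/5
φ → ψ = 4/5 → 1/5 = 2/5
(φ → ψ) → ψ = 2/5 → 1/5 = 4/5
φ ↔ ψ = 4/5 ↔ 1/5 = 2/5
((φ → ψ) → ψ) ↔ (φ ↔ ψ) = 4/5 ↔ 2/5 = 3/5
~(((φ → ψ) → ψ) ↔ (φ ↔ ψ)) = ~3/5 = 2/5
~(((ψ → φ) ∨ ψ) ↔ (φ → ψ)) → ~(((φ → ψ) → ψ) ↔ (φ ↔ ψ)) = 3/5 → 2/5 = 4/5
φ → φ = 4/5 → 4/5 = 1
~ψ = ~1/5 = 4/5
(φ → φ) → ~ψ = 1 → 4/5 = 4/5
ψ ↔ ψ = 1/5 ↔ 1/5 = 1
~(ψ ↔ ψ) = ~1 = 0
((φ → φ) → ~ψ) → ~(ψ ↔ ψ) = 4/5 → 0 = 1/5
φ ↔ φ = 4/5 ↔ 4/5 = 1
ψ → ψ = 1/5 → 1/5 = 1
ψ → ψ = 1/5 → 1/5 = 1
(ψ → ψ) → (ψ → ψ) = 1 → 1 = 1
ψ ∨ ψ = 1/5 ∨ 1/5 = 1/5
((ψ → ψ) → (ψ → ψ)) → (ψ ∨ ψ) = 1 → 1/5 = 1/5
(φ ↔ φ) ∨ (((ψ → ψ) → (ψ → ψ)) → (ψ ∨ ψ)) = 1 ∨ 1/5 = 1
(((φ → φ) → ~ψ) → ~(ψ ↔ ψ)) → ((φ ↔ φ) ∨ (((ψ → ψ) → (ψ → ψ)) → (ψ ∨ ψ))) = 1/5 → 1 = 1
(~(((ψ → φ) ∨ ψ) ↔ (φ → ψ)) → ~(((φ → ψ) → ψ) ↔ (φ ↔ ψ))) ↔ ((((φ → φ) → ~ψ) → ~(ψ ↔ ψ)) → ((φ ↔ φ) ∨ (((ψ → ψ) → (ψ → ψ)) → (ψ ∨ ψ)))) = 4/5 ↔ 1 = 4/5

4/5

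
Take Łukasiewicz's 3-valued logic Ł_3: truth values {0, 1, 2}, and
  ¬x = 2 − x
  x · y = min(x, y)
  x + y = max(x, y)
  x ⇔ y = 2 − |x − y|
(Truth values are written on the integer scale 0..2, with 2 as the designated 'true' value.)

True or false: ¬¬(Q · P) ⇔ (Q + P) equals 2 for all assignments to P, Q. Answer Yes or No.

No

Counterexample: take P = 0, Q = 1.
Q · P = 1 · 0 = 0
¬(Q · P) = ¬0 = 2
¬¬(Q · P) = ¬2 = 0
Q + P = 1 + 0 = 1
¬¬(Q · P) ⇔ (Q + P) = 0 ⇔ 1 = 1
This gives 1 ≠ 2.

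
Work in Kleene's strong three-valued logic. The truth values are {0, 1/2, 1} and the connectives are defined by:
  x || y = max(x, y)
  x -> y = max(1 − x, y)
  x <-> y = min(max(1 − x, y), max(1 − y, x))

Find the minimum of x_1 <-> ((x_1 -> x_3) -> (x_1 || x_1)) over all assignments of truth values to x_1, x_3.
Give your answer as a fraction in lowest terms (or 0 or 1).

1/2

Take x_1 = 1/2, x_3 = 0:
x_1 -> x_3 = 1/2 -> 0 = 1/2
x_1 || x_1 = 1/2 || 1/2 = 1/2
(x_1 -> x_3) -> (x_1 || x_1) = 1/2 -> 1/2 = 1/2
x_1 <-> ((x_1 -> x_3) -> (x_1 || x_1)) = 1/2 <-> 1/2 = 1/2
No assignment yields a value below 1/2, so this is the minimum.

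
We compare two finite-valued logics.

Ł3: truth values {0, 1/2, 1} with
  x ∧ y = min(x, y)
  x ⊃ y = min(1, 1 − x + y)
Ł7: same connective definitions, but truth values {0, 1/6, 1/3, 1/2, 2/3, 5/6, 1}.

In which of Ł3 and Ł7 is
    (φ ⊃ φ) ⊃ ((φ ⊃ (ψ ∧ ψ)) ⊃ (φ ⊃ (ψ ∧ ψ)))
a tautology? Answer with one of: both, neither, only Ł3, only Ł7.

both

In Ł3: every assignment gives 1 — tautology.
In Ł7: every assignment gives 1 — tautology.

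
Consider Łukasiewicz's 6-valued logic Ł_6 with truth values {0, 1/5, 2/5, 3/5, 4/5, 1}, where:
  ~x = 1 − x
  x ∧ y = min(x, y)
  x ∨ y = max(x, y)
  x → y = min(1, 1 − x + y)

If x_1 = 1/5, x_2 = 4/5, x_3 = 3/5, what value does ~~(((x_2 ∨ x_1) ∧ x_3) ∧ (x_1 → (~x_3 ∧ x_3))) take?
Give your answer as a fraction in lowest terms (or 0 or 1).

3/5

x_2 ∨ x_1 = 4/5 ∨ 1/5 = 4/5
(x_2 ∨ x_1) ∧ x_3 = 4/5 ∧ 3/5 = 3/5
~x_3 = ~3/5 = 2/5
~x_3 ∧ x_3 = 2/5 ∧ 3/5 = 2/5
x_1 → (~x_3 ∧ x_3) = 1/5 → 2/5 = 1
((x_2 ∨ x_1) ∧ x_3) ∧ (x_1 → (~x_3 ∧ x_3)) = 3/5 ∧ 1 = 3/5
~(((x_2 ∨ x_1) ∧ x_3) ∧ (x_1 → (~x_3 ∧ x_3))) = ~3/5 = 2/5
~~(((x_2 ∨ x_1) ∧ x_3) ∧ (x_1 → (~x_3 ∧ x_3))) = ~2/5 = 3/5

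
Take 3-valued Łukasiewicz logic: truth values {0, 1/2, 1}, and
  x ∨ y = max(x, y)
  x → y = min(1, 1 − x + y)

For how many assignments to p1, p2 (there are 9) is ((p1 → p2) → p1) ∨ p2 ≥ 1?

p1 = 0, p2 = 0 ↦ 0  <
p1 = 0, p2 = 1/2 ↦ 1/2  <
p1 = 0, p2 = 1 ↦ 1  ≥
p1 = 1/2, p2 = 0 ↦ 1  ≥
p1 = 1/2, p2 = 1/2 ↦ 1/2  <
p1 = 1/2, p2 = 1 ↦ 1  ≥
p1 = 1, p2 = 0 ↦ 1  ≥
p1 = 1, p2 = 1/2 ↦ 1  ≥
p1 = 1, p2 = 1 ↦ 1  ≥
So 6 of the 9 assignments meet the threshold.

6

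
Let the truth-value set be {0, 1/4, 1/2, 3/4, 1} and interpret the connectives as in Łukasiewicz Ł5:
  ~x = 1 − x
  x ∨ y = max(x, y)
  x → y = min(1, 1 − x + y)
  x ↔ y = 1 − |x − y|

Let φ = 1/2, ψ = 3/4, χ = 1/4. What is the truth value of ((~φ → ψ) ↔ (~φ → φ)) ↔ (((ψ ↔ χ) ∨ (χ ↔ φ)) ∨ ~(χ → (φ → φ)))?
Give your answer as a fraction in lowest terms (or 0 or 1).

3/4

~φ = ~1/2 = 1/2
~φ → ψ = 1/2 → 3/4 = 1
~φ = ~1/2 = 1/2
~φ → φ = 1/2 → 1/2 = 1
(~φ → ψ) ↔ (~φ → φ) = 1 ↔ 1 = 1
ψ ↔ χ = 3/4 ↔ 1/4 = 1/2
χ ↔ φ = 1/4 ↔ 1/2 = 3/4
(ψ ↔ χ) ∨ (χ ↔ φ) = 1/2 ∨ 3/4 = 3/4
φ → φ = 1/2 → 1/2 = 1
χ → (φ → φ) = 1/4 → 1 = 1
~(χ → (φ → φ)) = ~1 = 0
((ψ ↔ χ) ∨ (χ ↔ φ)) ∨ ~(χ → (φ → φ)) = 3/4 ∨ 0 = 3/4
((~φ → ψ) ↔ (~φ → φ)) ↔ (((ψ ↔ χ) ∨ (χ ↔ φ)) ∨ ~(χ → (φ → φ))) = 1 ↔ 3/4 = 3/4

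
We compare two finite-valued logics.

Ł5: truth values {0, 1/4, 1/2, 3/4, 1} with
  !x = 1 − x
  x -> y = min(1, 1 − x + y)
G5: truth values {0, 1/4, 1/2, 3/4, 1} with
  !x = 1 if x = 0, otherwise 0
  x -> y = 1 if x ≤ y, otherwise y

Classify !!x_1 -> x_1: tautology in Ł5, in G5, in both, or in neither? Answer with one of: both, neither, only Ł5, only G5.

In Ł5: every assignment gives 1 — tautology.
In G5: at x_1 = 1/4 the value is 1/4 — not a tautology.

only Ł5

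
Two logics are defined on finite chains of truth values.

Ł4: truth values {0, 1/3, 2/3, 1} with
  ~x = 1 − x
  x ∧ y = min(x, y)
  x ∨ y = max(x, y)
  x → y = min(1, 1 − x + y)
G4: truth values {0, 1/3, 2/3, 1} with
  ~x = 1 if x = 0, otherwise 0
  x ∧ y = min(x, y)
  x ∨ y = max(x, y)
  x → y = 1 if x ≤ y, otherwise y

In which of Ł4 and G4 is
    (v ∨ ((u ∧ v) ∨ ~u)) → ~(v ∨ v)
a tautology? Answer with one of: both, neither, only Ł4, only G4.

In Ł4: at u = 0, v = 1/3 the value is 2/3 — not a tautology.
In G4: at u = 0, v = 1/3 the value is 0 — not a tautology.

neither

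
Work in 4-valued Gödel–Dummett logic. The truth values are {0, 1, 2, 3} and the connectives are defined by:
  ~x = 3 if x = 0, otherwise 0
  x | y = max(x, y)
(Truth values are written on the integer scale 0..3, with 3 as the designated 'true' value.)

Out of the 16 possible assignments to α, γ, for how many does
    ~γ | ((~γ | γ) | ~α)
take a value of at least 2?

α = 0, γ = 0 ↦ 3  ≥
α = 0, γ = 1 ↦ 3  ≥
α = 0, γ = 2 ↦ 3  ≥
α = 0, γ = 3 ↦ 3  ≥
α = 1, γ = 0 ↦ 3  ≥
α = 1, γ = 1 ↦ 1  <
α = 1, γ = 2 ↦ 2  ≥
α = 1, γ = 3 ↦ 3  ≥
α = 2, γ = 0 ↦ 3  ≥
α = 2, γ = 1 ↦ 1  <
α = 2, γ = 2 ↦ 2  ≥
α = 2, γ = 3 ↦ 3  ≥
α = 3, γ = 0 ↦ 3  ≥
α = 3, γ = 1 ↦ 1  <
α = 3, γ = 2 ↦ 2  ≥
α = 3, γ = 3 ↦ 3  ≥
So 13 of the 16 assignments meet the threshold.

13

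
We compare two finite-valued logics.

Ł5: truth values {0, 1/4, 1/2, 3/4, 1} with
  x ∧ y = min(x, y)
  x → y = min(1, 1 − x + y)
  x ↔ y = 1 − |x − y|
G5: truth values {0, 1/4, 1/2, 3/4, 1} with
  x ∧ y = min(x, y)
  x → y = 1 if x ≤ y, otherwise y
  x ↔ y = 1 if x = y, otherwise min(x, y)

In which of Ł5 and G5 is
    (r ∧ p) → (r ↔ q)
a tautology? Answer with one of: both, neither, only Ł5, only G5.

neither

In Ł5: at p = 1/4, q = 0, r = 1 the value is 3/4 — not a tautology.
In G5: at p = 1/4, q = 0, r = 1/4 the value is 0 — not a tautology.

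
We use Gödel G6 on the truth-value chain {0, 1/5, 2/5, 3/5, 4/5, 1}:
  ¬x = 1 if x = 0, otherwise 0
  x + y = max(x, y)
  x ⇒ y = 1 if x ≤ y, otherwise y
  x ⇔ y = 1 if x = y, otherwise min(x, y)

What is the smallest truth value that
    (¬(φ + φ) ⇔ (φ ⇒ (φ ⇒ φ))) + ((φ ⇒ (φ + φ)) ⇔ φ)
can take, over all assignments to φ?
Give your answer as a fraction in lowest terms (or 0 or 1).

1/5

Take φ = 1/5:
φ + φ = 1/5 + 1/5 = 1/5
¬(φ + φ) = ¬1/5 = 0
φ ⇒ φ = 1/5 ⇒ 1/5 = 1
φ ⇒ (φ ⇒ φ) = 1/5 ⇒ 1 = 1
¬(φ + φ) ⇔ (φ ⇒ (φ ⇒ φ)) = 0 ⇔ 1 = 0
φ + φ = 1/5 + 1/5 = 1/5
φ ⇒ (φ + φ) = 1/5 ⇒ 1/5 = 1
(φ ⇒ (φ + φ)) ⇔ φ = 1 ⇔ 1/5 = 1/5
(¬(φ + φ) ⇔ (φ ⇒ (φ ⇒ φ))) + ((φ ⇒ (φ + φ)) ⇔ φ) = 0 + 1/5 = 1/5
No assignment yields a value below 1/5, so this is the minimum.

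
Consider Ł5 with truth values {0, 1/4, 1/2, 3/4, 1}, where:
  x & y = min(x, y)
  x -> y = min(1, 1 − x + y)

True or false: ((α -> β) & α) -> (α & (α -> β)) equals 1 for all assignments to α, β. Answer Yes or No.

Yes

At α = 1/4, β = 1/4, for instance:
α -> β = 1/4 -> 1/4 = 1
(α -> β) & α = 1 & 1/4 = 1/4
α & (α -> β) = 1/4 & 1 = 1/4
((α -> β) & α) -> (α & (α -> β)) = 1/4 -> 1/4 = 1
and checking the remaining 24 assignments likewise gives ≥ 1 in every case.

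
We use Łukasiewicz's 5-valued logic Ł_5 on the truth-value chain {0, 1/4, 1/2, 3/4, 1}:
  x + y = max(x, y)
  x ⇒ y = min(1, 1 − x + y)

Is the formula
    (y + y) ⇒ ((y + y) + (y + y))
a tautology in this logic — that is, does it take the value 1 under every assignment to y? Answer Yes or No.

Yes

y = 0 ↦ 1
y = 1/4 ↦ 1
y = 1/2 ↦ 1
y = 3/4 ↦ 1
y = 1 ↦ 1
Every assignment gives a value ≥ 1.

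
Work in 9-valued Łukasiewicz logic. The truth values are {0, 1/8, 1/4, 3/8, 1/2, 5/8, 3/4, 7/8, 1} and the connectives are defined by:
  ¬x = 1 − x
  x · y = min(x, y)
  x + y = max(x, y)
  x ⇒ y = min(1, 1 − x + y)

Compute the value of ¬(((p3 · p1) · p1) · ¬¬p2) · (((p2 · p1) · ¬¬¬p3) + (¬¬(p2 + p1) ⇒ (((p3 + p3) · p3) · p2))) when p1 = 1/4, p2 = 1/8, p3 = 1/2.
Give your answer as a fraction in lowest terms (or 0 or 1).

7/8

p3 · p1 = 1/2 · 1/4 = 1/4
(p3 · p1) · p1 = 1/4 · 1/4 = 1/4
¬p2 = ¬1/8 = 7/8
¬¬p2 = ¬7/8 = 1/8
((p3 · p1) · p1) · ¬¬p2 = 1/4 · 1/8 = 1/8
¬(((p3 · p1) · p1) · ¬¬p2) = ¬1/8 = 7/8
p2 · p1 = 1/8 · 1/4 = 1/8
¬p3 = ¬1/2 = 1/2
¬¬p3 = ¬1/2 = 1/2
¬¬¬p3 = ¬1/2 = 1/2
(p2 · p1) · ¬¬¬p3 = 1/8 · 1/2 = 1/8
p2 + p1 = 1/8 + 1/4 = 1/4
¬(p2 + p1) = ¬1/4 = 3/4
¬¬(p2 + p1) = ¬3/4 = 1/4
p3 + p3 = 1/2 + 1/2 = 1/2
(p3 + p3) · p3 = 1/2 · 1/2 = 1/2
((p3 + p3) · p3) · p2 = 1/2 · 1/8 = 1/8
¬¬(p2 + p1) ⇒ (((p3 + p3) · p3) · p2) = 1/4 ⇒ 1/8 = 7/8
((p2 · p1) · ¬¬¬p3) + (¬¬(p2 + p1) ⇒ (((p3 + p3) · p3) · p2)) = 1/8 + 7/8 = 7/8
¬(((p3 · p1) · p1) · ¬¬p2) · (((p2 · p1) · ¬¬¬p3) + (¬¬(p2 + p1) ⇒ (((p3 + p3) · p3) · p2))) = 7/8 · 7/8 = 7/8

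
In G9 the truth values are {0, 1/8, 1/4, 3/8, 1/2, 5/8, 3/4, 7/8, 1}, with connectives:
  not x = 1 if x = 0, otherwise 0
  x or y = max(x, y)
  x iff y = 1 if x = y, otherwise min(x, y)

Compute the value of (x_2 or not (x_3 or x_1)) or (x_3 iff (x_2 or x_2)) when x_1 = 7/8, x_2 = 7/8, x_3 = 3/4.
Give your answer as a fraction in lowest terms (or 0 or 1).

x_3 or x_1 = 3/4 or 7/8 = 7/8
not (x_3 or x_1) = not 7/8 = 0
x_2 or not (x_3 or x_1) = 7/8 or 0 = 7/8
x_2 or x_2 = 7/8 or 7/8 = 7/8
x_3 iff (x_2 or x_2) = 3/4 iff 7/8 = 3/4
(x_2 or not (x_3 or x_1)) or (x_3 iff (x_2 or x_2)) = 7/8 or 3/4 = 7/8

7/8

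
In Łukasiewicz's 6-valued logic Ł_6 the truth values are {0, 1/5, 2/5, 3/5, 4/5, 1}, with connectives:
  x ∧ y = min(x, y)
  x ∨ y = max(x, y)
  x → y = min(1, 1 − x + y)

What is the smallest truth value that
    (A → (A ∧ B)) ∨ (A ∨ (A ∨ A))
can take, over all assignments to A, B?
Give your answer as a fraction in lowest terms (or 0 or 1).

3/5

Take A = 2/5, B = 0:
A ∧ B = 2/5 ∧ 0 = 0
A → (A ∧ B) = 2/5 → 0 = 3/5
A ∨ A = 2/5 ∨ 2/5 = 2/5
A ∨ (A ∨ A) = 2/5 ∨ 2/5 = 2/5
(A → (A ∧ B)) ∨ (A ∨ (A ∨ A)) = 3/5 ∨ 2/5 = 3/5
No assignment yields a value below 3/5, so this is the minimum.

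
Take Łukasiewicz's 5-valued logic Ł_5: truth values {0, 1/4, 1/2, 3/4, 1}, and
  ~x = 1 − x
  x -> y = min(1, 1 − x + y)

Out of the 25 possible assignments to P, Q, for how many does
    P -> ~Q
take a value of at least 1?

15

value 1: 15 assignments (counts)
value 3/4: 4 assignments
value 1/2: 3 assignments
value 1/4: 2 assignments
value 0: 1 assignment
So 15 of the 25 assignments meet the threshold.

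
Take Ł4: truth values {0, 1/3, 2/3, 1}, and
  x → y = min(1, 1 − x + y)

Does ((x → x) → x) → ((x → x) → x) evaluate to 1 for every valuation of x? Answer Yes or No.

Yes

x = 0 ↦ 1
x = 1/3 ↦ 1
x = 2/3 ↦ 1
x = 1 ↦ 1
Every assignment gives a value ≥ 1.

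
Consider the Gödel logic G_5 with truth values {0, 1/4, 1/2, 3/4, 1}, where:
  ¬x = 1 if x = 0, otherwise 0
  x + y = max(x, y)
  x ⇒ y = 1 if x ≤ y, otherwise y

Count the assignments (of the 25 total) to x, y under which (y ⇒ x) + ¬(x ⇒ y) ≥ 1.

15

value 1: 15 assignments (counts)
value 3/4: 1 assignment
value 1/2: 2 assignments
value 1/4: 3 assignments
value 0: 4 assignments
So 15 of the 25 assignments meet the threshold.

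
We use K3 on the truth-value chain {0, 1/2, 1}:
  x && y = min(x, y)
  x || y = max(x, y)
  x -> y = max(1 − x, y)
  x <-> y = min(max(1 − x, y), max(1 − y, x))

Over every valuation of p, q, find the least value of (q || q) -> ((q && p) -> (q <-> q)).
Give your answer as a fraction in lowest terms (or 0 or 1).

1/2

Take p = 1/2, q = 1/2:
q || q = 1/2 || 1/2 = 1/2
q && p = 1/2 && 1/2 = 1/2
q <-> q = 1/2 <-> 1/2 = 1/2
(q && p) -> (q <-> q) = 1/2 -> 1/2 = 1/2
(q || q) -> ((q && p) -> (q <-> q)) = 1/2 -> 1/2 = 1/2
No assignment yields a value below 1/2, so this is the minimum.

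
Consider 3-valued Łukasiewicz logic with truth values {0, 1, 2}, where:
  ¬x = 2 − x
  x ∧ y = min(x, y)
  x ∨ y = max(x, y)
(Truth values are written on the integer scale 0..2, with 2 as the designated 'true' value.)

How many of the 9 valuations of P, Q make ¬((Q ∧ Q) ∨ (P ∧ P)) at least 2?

1

P = 0, Q = 0 ↦ 2  ≥
P = 0, Q = 1 ↦ 1  <
P = 0, Q = 2 ↦ 0  <
P = 1, Q = 0 ↦ 1  <
P = 1, Q = 1 ↦ 1  <
P = 1, Q = 2 ↦ 0  <
P = 2, Q = 0 ↦ 0  <
P = 2, Q = 1 ↦ 0  <
P = 2, Q = 2 ↦ 0  <
So 1 of the 9 assignments meets the threshold.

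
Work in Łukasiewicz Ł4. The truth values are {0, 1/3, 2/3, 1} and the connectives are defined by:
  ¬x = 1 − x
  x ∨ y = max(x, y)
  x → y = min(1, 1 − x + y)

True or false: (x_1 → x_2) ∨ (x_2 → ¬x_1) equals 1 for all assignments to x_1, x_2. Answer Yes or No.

Counterexample: take x_1 = 1, x_2 = 1/3.
x_1 → x_2 = 1 → 1/3 = 1/3
¬x_1 = ¬1 = 0
x_2 → ¬x_1 = 1/3 → 0 = 2/3
(x_1 → x_2) ∨ (x_2 → ¬x_1) = 1/3 ∨ 2/3 = 2/3
This gives 2/3 ≠ 1.

No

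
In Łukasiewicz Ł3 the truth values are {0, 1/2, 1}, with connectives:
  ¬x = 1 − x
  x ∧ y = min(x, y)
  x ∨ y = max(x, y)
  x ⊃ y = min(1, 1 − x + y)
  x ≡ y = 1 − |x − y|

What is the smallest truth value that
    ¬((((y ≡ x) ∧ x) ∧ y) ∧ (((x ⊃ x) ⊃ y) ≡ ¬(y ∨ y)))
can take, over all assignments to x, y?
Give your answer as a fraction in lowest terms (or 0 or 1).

1/2

Take x = 1/2, y = 1/2:
y ≡ x = 1/2 ≡ 1/2 = 1
(y ≡ x) ∧ x = 1 ∧ 1/2 = 1/2
((y ≡ x) ∧ x) ∧ y = 1/2 ∧ 1/2 = 1/2
x ⊃ x = 1/2 ⊃ 1/2 = 1
(x ⊃ x) ⊃ y = 1 ⊃ 1/2 = 1/2
y ∨ y = 1/2 ∨ 1/2 = 1/2
¬(y ∨ y) = ¬1/2 = 1/2
((x ⊃ x) ⊃ y) ≡ ¬(y ∨ y) = 1/2 ≡ 1/2 = 1
(((y ≡ x) ∧ x) ∧ y) ∧ (((x ⊃ x) ⊃ y) ≡ ¬(y ∨ y)) = 1/2 ∧ 1 = 1/2
¬((((y ≡ x) ∧ x) ∧ y) ∧ (((x ⊃ x) ⊃ y) ≡ ¬(y ∨ y))) = ¬1/2 = 1/2
No assignment yields a value below 1/2, so this is the minimum.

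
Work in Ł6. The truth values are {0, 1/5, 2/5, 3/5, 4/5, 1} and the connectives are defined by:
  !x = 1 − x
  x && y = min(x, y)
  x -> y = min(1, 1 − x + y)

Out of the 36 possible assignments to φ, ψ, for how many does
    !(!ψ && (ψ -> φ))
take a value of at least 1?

value 1: 6 assignments (counts)
value 4/5: 6 assignments
value 3/5: 6 assignments
value 2/5: 6 assignments
value 1/5: 6 assignments
value 0: 6 assignments
So 6 of the 36 assignments meet the threshold.

6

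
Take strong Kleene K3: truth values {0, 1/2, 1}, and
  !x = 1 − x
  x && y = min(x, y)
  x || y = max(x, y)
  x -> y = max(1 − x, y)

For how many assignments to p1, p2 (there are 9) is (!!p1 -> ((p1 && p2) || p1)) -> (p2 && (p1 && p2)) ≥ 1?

1

p1 = 0, p2 = 0 ↦ 0  <
p1 = 0, p2 = 1/2 ↦ 0  <
p1 = 0, p2 = 1 ↦ 0  <
p1 = 1/2, p2 = 0 ↦ 1/2  <
p1 = 1/2, p2 = 1/2 ↦ 1/2  <
p1 = 1/2, p2 = 1 ↦ 1/2  <
p1 = 1, p2 = 0 ↦ 0  <
p1 = 1, p2 = 1/2 ↦ 1/2  <
p1 = 1, p2 = 1 ↦ 1  ≥
So 1 of the 9 assignments meets the threshold.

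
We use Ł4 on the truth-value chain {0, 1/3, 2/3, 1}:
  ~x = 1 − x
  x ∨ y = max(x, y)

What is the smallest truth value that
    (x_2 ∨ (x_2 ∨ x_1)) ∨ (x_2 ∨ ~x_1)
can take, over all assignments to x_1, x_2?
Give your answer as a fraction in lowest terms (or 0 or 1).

Take x_1 = 1/3, x_2 = 0:
x_2 ∨ x_1 = 0 ∨ 1/3 = 1/3
x_2 ∨ (x_2 ∨ x_1) = 0 ∨ 1/3 = 1/3
~x_1 = ~1/3 = 2/3
x_2 ∨ ~x_1 = 0 ∨ 2/3 = 2/3
(x_2 ∨ (x_2 ∨ x_1)) ∨ (x_2 ∨ ~x_1) = 1/3 ∨ 2/3 = 2/3
No assignment yields a value below 2/3, so this is the minimum.

2/3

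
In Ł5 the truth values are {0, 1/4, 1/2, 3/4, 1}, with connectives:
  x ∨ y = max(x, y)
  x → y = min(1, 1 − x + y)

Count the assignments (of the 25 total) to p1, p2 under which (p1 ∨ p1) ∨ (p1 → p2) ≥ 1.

19

value 1: 19 assignments (counts)
value 3/4: 5 assignments
value 1/2: 1 assignment
So 19 of the 25 assignments meet the threshold.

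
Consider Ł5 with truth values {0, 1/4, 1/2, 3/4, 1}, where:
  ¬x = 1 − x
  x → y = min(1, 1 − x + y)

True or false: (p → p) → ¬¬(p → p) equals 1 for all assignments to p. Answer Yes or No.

p = 0 ↦ 1
p = 1/4 ↦ 1
p = 1/2 ↦ 1
p = 3/4 ↦ 1
p = 1 ↦ 1
Every assignment gives a value ≥ 1.

Yes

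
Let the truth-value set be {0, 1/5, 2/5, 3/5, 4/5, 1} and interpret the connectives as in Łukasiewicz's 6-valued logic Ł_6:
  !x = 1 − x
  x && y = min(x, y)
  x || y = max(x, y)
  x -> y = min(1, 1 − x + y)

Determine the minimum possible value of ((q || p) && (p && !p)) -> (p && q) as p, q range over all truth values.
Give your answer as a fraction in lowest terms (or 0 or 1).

3/5

Take p = 2/5, q = 0:
q || p = 0 || 2/5 = 2/5
!p = !2/5 = 3/5
p && !p = 2/5 && 3/5 = 2/5
(q || p) && (p && !p) = 2/5 && 2/5 = 2/5
p && q = 2/5 && 0 = 0
((q || p) && (p && !p)) -> (p && q) = 2/5 -> 0 = 3/5
No assignment yields a value below 3/5, so this is the minimum.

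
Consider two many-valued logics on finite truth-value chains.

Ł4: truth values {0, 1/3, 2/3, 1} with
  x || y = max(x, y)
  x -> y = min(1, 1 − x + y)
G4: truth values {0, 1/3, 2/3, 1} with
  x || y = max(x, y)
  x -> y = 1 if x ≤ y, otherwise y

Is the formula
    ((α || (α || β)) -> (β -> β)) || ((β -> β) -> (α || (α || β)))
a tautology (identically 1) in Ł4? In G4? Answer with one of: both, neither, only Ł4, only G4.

In Ł4: every assignment gives 1 — tautology.
In G4: every assignment gives 1 — tautology.

both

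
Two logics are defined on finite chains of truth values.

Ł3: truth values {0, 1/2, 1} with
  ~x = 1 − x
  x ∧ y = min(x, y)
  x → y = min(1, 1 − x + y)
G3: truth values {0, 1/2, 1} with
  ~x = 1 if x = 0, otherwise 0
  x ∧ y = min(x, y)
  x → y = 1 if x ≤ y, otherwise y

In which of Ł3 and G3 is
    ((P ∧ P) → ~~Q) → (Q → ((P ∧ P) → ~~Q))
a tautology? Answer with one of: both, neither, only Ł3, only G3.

In Ł3: every assignment gives 1 — tautology.
In G3: every assignment gives 1 — tautology.

both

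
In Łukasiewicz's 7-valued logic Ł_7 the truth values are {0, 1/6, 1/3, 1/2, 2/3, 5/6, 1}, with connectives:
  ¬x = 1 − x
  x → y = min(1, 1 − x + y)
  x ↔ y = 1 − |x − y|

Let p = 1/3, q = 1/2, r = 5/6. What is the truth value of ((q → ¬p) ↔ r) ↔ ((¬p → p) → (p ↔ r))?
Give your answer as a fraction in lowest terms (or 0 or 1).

¬p = ¬1/3 = 2/3
q → ¬p = 1/2 → 2/3 = 1
(q → ¬p) ↔ r = 1 ↔ 5/6 = 5/6
¬p = ¬1/3 = 2/3
¬p → p = 2/3 → 1/3 = 2/3
p ↔ r = 1/3 ↔ 5/6 = 1/2
(¬p → p) → (p ↔ r) = 2/3 → 1/2 = 5/6
((q → ¬p) ↔ r) ↔ ((¬p → p) → (p ↔ r)) = 5/6 ↔ 5/6 = 1

1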